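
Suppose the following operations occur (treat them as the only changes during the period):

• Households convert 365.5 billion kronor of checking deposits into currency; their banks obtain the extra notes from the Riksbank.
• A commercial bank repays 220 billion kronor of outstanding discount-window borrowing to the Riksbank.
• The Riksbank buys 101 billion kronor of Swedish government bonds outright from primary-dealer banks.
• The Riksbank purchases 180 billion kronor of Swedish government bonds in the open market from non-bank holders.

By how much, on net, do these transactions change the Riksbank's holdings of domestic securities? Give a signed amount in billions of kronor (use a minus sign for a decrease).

Riksbank balance sheet:
  Assets:      Securities +281B, Loans to banks −220B
  Liabilities: Bank reserves −304.5B, Currency in circulation +365.5B
So the change in the Riksbank's holdings of domestic securities is +281 billion.

+281 billion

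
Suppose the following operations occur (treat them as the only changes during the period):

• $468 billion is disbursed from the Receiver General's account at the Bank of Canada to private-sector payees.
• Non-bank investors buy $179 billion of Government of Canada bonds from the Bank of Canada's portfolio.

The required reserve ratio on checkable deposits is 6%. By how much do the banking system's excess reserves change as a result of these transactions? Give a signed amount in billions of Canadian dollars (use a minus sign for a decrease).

+$271.66 billion

Government spending $468 billion: reserves +$468B, deposits +$468B.
Asset sale (to non-banks) $179 billion: reserves −$179B, deposits −$179B.
Totals: Δreserves = +$289B, Δdeposits = +$289B.
Δrequired reserves = 6% × +$289B = +$17.34B.
Δexcess reserves = Δreserves − Δrequired = +$289B − (+$17.34B) = +$271.66 billion.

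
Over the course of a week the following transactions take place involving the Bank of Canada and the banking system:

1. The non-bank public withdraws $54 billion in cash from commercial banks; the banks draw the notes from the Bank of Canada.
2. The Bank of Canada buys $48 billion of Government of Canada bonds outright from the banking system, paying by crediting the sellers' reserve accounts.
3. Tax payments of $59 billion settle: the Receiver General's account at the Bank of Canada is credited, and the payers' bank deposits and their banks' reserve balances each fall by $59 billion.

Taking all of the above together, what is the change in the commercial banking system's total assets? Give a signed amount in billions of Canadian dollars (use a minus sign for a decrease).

Bank of Canada balance sheet:
  Assets:      Securities +$48B
  Liabilities: Bank reserves −$65B, Currency in circulation +$54B, Government deposits +$59B
Commercial banking system:
  Assets:      Reserves at CB −$65B, Securities −$48B
  Liabilities: Checkable deposits −$113B
Change in total bank assets = -$113 billion.

-$113 billion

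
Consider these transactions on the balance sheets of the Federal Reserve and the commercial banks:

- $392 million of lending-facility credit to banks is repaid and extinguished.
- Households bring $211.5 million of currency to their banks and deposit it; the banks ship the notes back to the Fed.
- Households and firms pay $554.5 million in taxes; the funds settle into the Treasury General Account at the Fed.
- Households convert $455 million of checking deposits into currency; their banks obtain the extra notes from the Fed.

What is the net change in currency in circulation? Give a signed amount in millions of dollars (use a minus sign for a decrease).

+$243.5 million

Discount-window repayment $392 million: no currency enters or leaves circulation → 0.
Currency deposit $211.5 million: notes return to the central bank → −$211.5M.
Government account inflow $554.5 million: no currency enters or leaves circulation → 0.
Currency withdrawal $455 million: notes leave the central bank → +$455M.
Net: 0 − 211.5 + 0 + 455 = +$243.5 million.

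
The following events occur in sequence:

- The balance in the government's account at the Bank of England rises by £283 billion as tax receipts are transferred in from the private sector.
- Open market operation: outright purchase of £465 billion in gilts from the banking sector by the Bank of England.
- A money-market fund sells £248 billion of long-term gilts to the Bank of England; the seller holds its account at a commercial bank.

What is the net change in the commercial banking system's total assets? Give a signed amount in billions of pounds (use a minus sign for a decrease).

Government account inflow £283 billion: bank balance sheets shrink → −£283B.
OMO purchase (from banks) £465 billion: just an asset swap on bank balance sheets → 0.
Asset purchase (from non-banks) £248 billion: bank balance sheets expand → +£248B.
Net: −283 + 0 + 248 = -£35 billion.

-£35 billion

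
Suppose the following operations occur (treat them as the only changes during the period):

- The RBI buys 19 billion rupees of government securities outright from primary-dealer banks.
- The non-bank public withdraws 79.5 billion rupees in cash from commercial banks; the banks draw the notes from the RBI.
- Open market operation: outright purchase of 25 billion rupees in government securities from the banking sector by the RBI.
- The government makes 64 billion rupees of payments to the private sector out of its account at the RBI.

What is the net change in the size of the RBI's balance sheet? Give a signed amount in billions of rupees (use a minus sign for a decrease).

OMO purchase (from banks) 19 billion rupees: an RBI asset is acquired → +19B.
Currency withdrawal 79.5 billion rupees: only the composition of liabilities changes → 0.
OMO purchase (from banks) 25 billion rupees: an RBI asset is acquired → +25B.
Government spending 64 billion rupees: only the composition of liabilities changes → 0.
Net: 19 + 0 + 25 + 0 = +44 billion.

+44 billion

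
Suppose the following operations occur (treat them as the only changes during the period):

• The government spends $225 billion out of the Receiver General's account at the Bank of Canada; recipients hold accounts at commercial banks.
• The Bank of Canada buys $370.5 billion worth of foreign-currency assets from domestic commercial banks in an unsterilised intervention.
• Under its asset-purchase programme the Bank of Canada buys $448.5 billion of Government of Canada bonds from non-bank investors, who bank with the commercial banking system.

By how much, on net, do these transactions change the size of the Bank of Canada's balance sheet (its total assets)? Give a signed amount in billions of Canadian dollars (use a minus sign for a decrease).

+$819 billion

Bank of Canada balance sheet:
  Assets:      Securities +$448.5B, Foreign assets +$370.5B
  Liabilities: Bank reserves +$1044B, Government deposits −$225B
Commercial banking system:
  Assets:      Reserves at CB +$1044B, Foreign assets −$370.5B
  Liabilities: Checkable deposits +$673.5B
Change in total Bank of Canada assets = +$819 billion.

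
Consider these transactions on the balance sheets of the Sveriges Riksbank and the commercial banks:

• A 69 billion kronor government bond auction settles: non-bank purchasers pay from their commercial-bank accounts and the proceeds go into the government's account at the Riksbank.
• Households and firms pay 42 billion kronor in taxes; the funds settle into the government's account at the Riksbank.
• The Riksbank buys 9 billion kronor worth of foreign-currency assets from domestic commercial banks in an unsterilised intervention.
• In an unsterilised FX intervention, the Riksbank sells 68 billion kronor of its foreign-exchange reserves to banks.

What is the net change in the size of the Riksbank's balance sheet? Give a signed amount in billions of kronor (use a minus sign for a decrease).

-59 billion

Riksbank balance sheet:
  Assets:      Foreign assets −59B
  Liabilities: Bank reserves −170B, Government deposits +111B
Commercial banking system:
  Assets:      Reserves at CB −170B, Foreign assets +59B
  Liabilities: Checkable deposits −111B
Change in total Riksbank assets = -59 billion.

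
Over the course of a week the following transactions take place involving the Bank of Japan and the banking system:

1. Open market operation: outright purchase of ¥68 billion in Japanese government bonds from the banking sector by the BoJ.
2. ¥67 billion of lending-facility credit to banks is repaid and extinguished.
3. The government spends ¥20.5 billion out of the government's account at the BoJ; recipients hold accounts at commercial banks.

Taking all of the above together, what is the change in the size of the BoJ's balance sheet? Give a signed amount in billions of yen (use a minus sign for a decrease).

+¥1 billion

OMO purchase (from banks) ¥68 billion: a BoJ asset is acquired → +¥68B.
Discount-window repayment ¥67 billion: a BoJ asset is shed → −¥67B.
Government spending ¥20.5 billion: only the composition of liabilities changes → 0.
Net: 68 − 67 + 0 = +¥1 billion.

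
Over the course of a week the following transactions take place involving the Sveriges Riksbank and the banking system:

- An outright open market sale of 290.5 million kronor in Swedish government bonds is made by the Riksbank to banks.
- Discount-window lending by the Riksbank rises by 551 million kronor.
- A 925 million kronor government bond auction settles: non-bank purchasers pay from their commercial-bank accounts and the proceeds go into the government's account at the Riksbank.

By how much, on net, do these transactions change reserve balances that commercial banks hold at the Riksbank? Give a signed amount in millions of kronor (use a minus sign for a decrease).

-664.5 million

OMO sale (to banks) 290.5 million kronor: the buying banks pay out of their reserve balances → −290.5M.
Discount-window loan 551 million kronor: the loan is credited to the bank's reserve account → +551M.
Government account inflow 925 million kronor: funds move from bank reserves into the government account → −925M.
Net: −290.5 + 551 − 925 = -664.5 million.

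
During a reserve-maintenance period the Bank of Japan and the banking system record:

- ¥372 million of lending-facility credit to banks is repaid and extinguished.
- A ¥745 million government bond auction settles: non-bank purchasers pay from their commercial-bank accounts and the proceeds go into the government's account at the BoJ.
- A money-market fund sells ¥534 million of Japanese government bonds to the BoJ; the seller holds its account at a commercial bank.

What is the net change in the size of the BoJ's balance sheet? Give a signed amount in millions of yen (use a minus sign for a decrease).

Discount-window repayment ¥372 million: a BoJ asset is shed → −¥372M.
Government account inflow ¥745 million: only the composition of liabilities changes → 0.
Asset purchase (from non-banks) ¥534 million: a BoJ asset is acquired → +¥534M.
Net: −372 + 0 + 534 = +¥162 million.

+¥162 million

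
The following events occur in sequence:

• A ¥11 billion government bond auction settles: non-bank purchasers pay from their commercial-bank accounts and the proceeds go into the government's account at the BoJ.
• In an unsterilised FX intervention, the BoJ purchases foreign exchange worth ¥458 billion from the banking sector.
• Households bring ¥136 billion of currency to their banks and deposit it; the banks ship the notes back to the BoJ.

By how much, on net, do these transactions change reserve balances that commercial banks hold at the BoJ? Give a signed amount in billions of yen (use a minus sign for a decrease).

+¥583 billion

Government account inflow ¥11 billion: funds move from bank reserves into the government account → −¥11B.
FX purchase ¥458 billion: the BoJ pays by crediting reserve accounts → +¥458B.
Currency deposit ¥136 billion: returned notes are swapped for reserve credit → +¥136B.
Net: −11 + 458 + 136 = +¥583 billion.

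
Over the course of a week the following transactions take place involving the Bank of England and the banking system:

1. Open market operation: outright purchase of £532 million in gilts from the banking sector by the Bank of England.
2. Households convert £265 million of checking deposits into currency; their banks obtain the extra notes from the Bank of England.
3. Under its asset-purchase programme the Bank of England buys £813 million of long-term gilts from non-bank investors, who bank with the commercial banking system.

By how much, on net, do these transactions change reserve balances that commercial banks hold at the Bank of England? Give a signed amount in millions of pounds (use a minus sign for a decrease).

Bank of England balance sheet:
  Assets:      Securities +£1345M
  Liabilities: Bank reserves +£1080M, Currency in circulation +£265M
Commercial banking system:
  Assets:      Reserves at CB +£1080M, Securities −£532M
  Liabilities: Checkable deposits +£548M
So the change in reserve balances that commercial banks hold at the Bank of England is +£1080 million.

+£1080 million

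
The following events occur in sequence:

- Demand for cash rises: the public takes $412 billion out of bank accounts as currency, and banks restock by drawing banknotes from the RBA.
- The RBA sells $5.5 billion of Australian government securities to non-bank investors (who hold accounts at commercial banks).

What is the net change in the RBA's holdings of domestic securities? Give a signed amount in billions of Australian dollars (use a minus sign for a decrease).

-$5.5 billion

RBA balance sheet:
  Assets:      Securities −$5.5B
  Liabilities: Bank reserves −$417.5B, Currency in circulation +$412B
So the change in the RBA's holdings of domestic securities is -$5.5 billion.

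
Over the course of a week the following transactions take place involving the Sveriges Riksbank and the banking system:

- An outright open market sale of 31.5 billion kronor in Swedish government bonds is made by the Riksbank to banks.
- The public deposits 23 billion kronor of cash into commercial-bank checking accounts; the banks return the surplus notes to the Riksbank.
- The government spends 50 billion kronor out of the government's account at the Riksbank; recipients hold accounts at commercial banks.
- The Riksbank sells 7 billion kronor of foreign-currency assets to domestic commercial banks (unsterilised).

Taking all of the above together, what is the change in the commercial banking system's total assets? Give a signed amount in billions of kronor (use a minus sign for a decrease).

+73 billion

OMO sale (to banks) 31.5 billion kronor: just an asset swap on bank balance sheets → 0.
Currency deposit 23 billion kronor: bank balance sheets expand → +23B.
Government spending 50 billion kronor: bank balance sheets expand → +50B.
FX sale 7 billion kronor: just an asset swap on bank balance sheets → 0.
Net: 0 + 23 + 50 + 0 = +73 billion.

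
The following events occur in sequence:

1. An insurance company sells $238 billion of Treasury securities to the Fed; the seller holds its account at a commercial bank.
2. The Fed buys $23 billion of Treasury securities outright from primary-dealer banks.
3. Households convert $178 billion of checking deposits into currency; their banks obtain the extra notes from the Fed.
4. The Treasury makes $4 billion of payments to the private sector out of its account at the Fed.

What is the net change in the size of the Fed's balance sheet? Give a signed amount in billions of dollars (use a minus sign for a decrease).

+$261 billion

Asset purchase (from non-banks) $238 billion: a Fed asset is acquired → +$238B.
OMO purchase (from banks) $23 billion: a Fed asset is acquired → +$23B.
Currency withdrawal $178 billion: only the composition of liabilities changes → 0.
Government spending $4 billion: only the composition of liabilities changes → 0.
Net: 238 + 23 + 0 + 0 = +$261 billion.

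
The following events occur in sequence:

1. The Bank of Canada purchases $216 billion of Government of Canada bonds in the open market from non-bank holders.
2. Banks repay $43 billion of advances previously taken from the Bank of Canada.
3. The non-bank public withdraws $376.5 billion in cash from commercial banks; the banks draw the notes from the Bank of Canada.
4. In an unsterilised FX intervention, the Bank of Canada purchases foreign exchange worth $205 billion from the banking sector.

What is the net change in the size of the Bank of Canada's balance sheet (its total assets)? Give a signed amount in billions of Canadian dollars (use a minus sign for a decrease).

+$378 billion

Bank of Canada balance sheet:
  Assets:      Securities +$216B, Loans to banks −$43B, Foreign assets +$205B
  Liabilities: Bank reserves +$1.5B, Currency in circulation +$376.5B
Commercial banking system:
  Assets:      Reserves at CB +$1.5B, Foreign assets −$205B
  Liabilities: Checkable deposits −$160.5B, Borrowings from CB −$43B
Change in total Bank of Canada assets = +$378 billion.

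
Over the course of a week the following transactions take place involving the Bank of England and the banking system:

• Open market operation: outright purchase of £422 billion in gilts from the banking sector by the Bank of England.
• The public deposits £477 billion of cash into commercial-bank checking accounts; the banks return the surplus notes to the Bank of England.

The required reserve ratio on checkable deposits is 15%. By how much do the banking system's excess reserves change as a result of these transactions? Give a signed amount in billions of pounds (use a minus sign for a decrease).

+£827.45 billion

OMO purchase (from banks) £422 billion: reserves +£422B, deposits 0.
Currency deposit £477 billion: reserves +£477B, deposits +£477B.
Totals: Δreserves = +£899B, Δdeposits = +£477B.
Δrequired reserves = 15% × +£477B = +£71.55B.
Δexcess reserves = Δreserves − Δrequired = +£899B − (+£71.55B) = +£827.45 billion.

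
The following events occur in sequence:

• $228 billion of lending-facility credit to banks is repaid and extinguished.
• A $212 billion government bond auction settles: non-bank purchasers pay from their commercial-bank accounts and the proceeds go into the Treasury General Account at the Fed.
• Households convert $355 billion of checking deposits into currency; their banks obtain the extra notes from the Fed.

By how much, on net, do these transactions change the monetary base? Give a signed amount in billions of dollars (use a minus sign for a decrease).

Discount-window repayment $228 billion: Fed balance sheet contracts → −$228B.
Government account inflow $212 billion: reserves shift to a non-base liability → −$212B.
Currency withdrawal $355 billion: just a shift between currency and reserves — both are base money → 0.
Net: −228 − 212 + 0 = -$440 billion.

-$440 billion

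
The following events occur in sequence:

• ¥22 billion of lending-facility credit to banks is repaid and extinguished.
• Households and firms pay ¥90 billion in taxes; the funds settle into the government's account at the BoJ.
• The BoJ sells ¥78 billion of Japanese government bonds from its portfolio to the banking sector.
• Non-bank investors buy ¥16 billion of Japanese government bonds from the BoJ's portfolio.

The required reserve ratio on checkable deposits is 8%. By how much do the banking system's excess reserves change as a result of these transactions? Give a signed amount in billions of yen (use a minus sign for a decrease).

-¥197.52 billion

Discount-window repayment ¥22 billion: reserves −¥22B, deposits 0.
Government account inflow ¥90 billion: reserves −¥90B, deposits −¥90B.
OMO sale (to banks) ¥78 billion: reserves −¥78B, deposits 0.
Asset sale (to non-banks) ¥16 billion: reserves −¥16B, deposits −¥16B.
Totals: Δreserves = −¥206B, Δdeposits = −¥106B.
Δrequired reserves = 8% × −¥106B = −¥8.48B.
Δexcess reserves = Δreserves − Δrequired = −¥206B − (−¥8.48B) = -¥197.52 billion.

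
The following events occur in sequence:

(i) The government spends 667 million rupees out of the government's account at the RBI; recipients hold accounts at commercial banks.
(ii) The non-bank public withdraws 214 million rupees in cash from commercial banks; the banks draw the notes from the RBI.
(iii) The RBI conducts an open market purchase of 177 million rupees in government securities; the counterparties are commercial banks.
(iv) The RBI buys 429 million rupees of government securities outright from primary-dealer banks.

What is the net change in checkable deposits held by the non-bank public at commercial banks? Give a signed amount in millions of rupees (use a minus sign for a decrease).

+453 million

RBI balance sheet:
  Assets:      Securities +606M
  Liabilities: Bank reserves +1059M, Currency in circulation +214M, Government deposits −667M
Commercial banking system:
  Assets:      Reserves at CB +1059M, Securities −606M
  Liabilities: Checkable deposits +453M
So the change in checkable deposits held by the non-bank public at commercial banks is +453 million.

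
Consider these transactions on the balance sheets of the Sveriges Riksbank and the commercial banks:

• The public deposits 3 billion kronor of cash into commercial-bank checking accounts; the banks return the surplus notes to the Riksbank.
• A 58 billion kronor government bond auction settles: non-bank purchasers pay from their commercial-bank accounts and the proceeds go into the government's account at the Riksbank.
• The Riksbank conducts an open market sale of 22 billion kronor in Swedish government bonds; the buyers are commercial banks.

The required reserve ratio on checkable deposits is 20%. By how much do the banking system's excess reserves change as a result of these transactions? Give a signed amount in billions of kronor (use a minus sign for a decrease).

-66 billion

Currency deposit 3 billion kronor: reserves +3B, deposits +3B.
Government account inflow 58 billion kronor: reserves −58B, deposits −58B.
OMO sale (to banks) 22 billion kronor: reserves −22B, deposits 0.
Totals: Δreserves = −77B, Δdeposits = −55B.
Δrequired reserves = 20% × −55B = −11B.
Δexcess reserves = Δreserves − Δrequired = −77B − (−11B) = -66 billion.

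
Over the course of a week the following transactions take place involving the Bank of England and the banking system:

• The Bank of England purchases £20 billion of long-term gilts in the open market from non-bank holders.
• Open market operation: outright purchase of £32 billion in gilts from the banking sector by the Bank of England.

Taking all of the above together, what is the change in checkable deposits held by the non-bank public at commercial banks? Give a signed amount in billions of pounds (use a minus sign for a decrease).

Bank of England balance sheet:
  Assets:      Securities +£52B
  Liabilities: Bank reserves +£52B
Commercial banking system:
  Assets:      Reserves at CB +£52B, Securities −£32B
  Liabilities: Checkable deposits +£20B
So the change in checkable deposits held by the non-bank public at commercial banks is +£20 billion.

+£20 billion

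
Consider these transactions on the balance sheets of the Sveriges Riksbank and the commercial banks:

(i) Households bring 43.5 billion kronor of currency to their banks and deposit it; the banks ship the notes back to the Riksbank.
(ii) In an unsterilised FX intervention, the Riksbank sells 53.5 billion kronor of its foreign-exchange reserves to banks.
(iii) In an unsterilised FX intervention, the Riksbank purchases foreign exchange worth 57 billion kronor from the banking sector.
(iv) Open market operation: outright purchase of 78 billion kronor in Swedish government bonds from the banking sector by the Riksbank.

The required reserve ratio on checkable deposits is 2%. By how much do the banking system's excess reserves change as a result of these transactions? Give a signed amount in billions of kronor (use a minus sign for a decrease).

Currency deposit 43.5 billion kronor: reserves +43.5B, deposits +43.5B.
FX sale 53.5 billion kronor: reserves −53.5B, deposits 0.
FX purchase 57 billion kronor: reserves +57B, deposits 0.
OMO purchase (from banks) 78 billion kronor: reserves +78B, deposits 0.
Totals: Δreserves = +125B, Δdeposits = +43.5B.
Δrequired reserves = 2% × +43.5B = +0.87B.
Δexcess reserves = Δreserves − Δrequired = +125B − (+0.87B) = +124.13 billion.

+124.13 billion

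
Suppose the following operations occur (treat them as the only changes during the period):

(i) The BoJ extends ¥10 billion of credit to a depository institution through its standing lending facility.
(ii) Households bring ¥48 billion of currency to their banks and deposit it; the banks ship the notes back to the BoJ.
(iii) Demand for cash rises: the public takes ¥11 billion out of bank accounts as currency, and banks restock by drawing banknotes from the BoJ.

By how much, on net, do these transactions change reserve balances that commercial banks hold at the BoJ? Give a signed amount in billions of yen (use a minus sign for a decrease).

BoJ balance sheet:
  Assets:      Loans to banks +¥10B
  Liabilities: Bank reserves +¥47B, Currency in circulation −¥37B
So the change in reserve balances that commercial banks hold at the BoJ is +¥47 billion.

+¥47 billion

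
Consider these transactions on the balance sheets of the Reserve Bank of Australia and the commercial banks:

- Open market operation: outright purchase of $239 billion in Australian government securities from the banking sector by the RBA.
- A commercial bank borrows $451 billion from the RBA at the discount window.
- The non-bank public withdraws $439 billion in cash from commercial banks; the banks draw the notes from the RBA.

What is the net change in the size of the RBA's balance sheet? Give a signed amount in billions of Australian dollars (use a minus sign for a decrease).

+$690 billion

OMO purchase (from banks) $239 billion: an RBA asset is acquired → +$239B.
Discount-window loan $451 billion: an RBA asset is acquired → +$451B.
Currency withdrawal $439 billion: only the composition of liabilities changes → 0.
Net: 239 + 451 + 0 = +$690 billion.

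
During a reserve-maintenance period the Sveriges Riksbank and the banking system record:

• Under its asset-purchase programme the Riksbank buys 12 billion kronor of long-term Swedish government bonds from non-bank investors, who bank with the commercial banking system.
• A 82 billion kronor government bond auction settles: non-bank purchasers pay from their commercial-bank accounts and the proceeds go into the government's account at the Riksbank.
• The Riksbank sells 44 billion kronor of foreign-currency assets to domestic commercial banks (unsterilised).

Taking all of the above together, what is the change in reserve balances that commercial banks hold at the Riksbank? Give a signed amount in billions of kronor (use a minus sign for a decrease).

-114 billion

Asset purchase (from non-banks) 12 billion kronor: the Riksbank pays by crediting reserve accounts → +12B.
Government account inflow 82 billion kronor: funds move from bank reserves into the government account → −82B.
FX sale 44 billion kronor: the buying banks pay out of their reserve balances → −44B.
Net: 12 − 82 − 44 = -114 billion.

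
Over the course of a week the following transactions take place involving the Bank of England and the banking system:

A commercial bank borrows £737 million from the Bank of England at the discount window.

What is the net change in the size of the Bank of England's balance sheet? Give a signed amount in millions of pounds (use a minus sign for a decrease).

Bank of England balance sheet:
  Assets:      Loans to banks +£737M
  Liabilities: Bank reserves +£737M
Commercial banking system:
  Assets:      Reserves at CB +£737M
  Liabilities: Borrowings from CB +£737M
Change in total Bank of England assets = +£737 million.

+£737 million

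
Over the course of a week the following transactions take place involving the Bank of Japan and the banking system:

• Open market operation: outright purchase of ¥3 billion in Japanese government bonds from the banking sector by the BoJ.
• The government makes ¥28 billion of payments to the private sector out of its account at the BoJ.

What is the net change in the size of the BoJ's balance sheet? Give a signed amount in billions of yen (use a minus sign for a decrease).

BoJ balance sheet:
  Assets:      Securities +¥3B
  Liabilities: Bank reserves +¥31B, Government deposits −¥28B
Change in total BoJ assets = +¥3 billion.

+¥3 billion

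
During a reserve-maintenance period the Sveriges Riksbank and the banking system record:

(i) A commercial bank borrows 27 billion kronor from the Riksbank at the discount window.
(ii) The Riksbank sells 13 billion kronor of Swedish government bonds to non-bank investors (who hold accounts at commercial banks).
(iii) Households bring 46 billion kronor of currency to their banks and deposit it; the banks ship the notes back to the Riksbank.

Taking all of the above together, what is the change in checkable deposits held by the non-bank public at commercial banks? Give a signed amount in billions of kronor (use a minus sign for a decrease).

Discount-window loan 27 billion kronor: the counterparty is a bank, so public deposits are unchanged → 0.
Asset sale (to non-banks) 13 billion kronor: non-bank counterparties' bank balances fall → −13B.
Currency deposit 46 billion kronor: non-bank counterparties' bank balances rise → +46B.
Net: 0 − 13 + 46 = +33 billion.

+33 billion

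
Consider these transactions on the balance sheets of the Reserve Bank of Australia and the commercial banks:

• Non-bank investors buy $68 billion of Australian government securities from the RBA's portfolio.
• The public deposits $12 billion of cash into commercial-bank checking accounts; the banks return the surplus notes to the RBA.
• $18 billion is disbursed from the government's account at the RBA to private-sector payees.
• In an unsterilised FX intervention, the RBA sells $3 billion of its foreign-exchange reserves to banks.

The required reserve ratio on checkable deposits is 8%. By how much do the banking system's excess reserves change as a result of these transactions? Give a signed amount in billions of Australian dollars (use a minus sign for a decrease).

-$37.96 billion

Asset sale (to non-banks) $68 billion: reserves −$68B, deposits −$68B.
Currency deposit $12 billion: reserves +$12B, deposits +$12B.
Government spending $18 billion: reserves +$18B, deposits +$18B.
FX sale $3 billion: reserves −$3B, deposits 0.
Totals: Δreserves = −$41B, Δdeposits = −$38B.
Δrequired reserves = 8% × −$38B = −$3.04B.
Δexcess reserves = Δreserves − Δrequired = −$41B − (−$3.04B) = -$37.96 billion.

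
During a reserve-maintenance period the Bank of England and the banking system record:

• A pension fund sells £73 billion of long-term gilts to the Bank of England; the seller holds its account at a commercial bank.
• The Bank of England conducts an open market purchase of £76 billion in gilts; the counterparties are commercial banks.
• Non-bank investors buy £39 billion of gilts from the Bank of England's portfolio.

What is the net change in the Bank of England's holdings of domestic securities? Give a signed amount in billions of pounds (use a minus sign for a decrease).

Bank of England balance sheet:
  Assets:      Securities +£110B
  Liabilities: Bank reserves +£110B
So the change in the Bank of England's holdings of domestic securities is +£110 billion.

+£110 billion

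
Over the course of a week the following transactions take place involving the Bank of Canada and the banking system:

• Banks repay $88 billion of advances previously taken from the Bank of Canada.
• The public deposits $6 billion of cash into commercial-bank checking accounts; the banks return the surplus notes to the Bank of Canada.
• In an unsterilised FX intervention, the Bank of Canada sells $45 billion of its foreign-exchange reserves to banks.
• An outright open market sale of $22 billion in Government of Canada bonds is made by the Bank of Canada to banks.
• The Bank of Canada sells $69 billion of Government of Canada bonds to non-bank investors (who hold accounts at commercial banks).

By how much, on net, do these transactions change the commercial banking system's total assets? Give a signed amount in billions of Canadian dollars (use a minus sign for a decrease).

Bank of Canada balance sheet:
  Assets:      Securities −$91B, Loans to banks −$88B, Foreign assets −$45B
  Liabilities: Bank reserves −$218B, Currency in circulation −$6B
Commercial banking system:
  Assets:      Reserves at CB −$218B, Securities +$22B, Foreign assets +$45B
  Liabilities: Checkable deposits −$63B, Borrowings from CB −$88B
Change in total bank assets = -$151 billion.

-$151 billion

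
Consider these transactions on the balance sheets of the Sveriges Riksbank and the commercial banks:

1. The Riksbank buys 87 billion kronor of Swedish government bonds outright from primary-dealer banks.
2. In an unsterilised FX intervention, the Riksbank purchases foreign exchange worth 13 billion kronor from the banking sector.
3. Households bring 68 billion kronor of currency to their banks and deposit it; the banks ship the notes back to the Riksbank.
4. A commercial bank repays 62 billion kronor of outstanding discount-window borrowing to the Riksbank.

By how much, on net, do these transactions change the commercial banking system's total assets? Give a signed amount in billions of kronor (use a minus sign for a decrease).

+6 billion

Riksbank balance sheet:
  Assets:      Securities +87B, Loans to banks −62B, Foreign assets +13B
  Liabilities: Bank reserves +106B, Currency in circulation −68B
Commercial banking system:
  Assets:      Reserves at CB +106B, Securities −87B, Foreign assets −13B
  Liabilities: Checkable deposits +68B, Borrowings from CB −62B
Change in total bank assets = +6 billion.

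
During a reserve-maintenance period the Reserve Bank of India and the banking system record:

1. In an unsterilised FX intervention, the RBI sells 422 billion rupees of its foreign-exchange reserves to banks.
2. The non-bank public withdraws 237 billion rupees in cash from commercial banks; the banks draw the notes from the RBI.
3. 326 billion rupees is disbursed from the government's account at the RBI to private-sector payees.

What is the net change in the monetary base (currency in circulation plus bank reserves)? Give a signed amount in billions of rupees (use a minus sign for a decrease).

RBI balance sheet:
  Assets:      Foreign assets −422B
  Liabilities: Bank reserves −333B, Currency in circulation +237B, Government deposits −326B
Commercial banking system:
  Assets:      Reserves at CB −333B, Foreign assets +422B
  Liabilities: Checkable deposits +89B
Monetary base = currency + reserves: +237B + (−333B) = -96 billion.

-96 billion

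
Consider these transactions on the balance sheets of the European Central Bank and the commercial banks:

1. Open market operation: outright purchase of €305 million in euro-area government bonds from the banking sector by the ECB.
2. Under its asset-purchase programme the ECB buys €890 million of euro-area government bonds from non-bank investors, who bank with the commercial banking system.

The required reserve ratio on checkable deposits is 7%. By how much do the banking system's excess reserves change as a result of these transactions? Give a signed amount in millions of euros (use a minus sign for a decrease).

+€1132.7 million

OMO purchase (from banks) €305 million: reserves +€305M, deposits 0.
Asset purchase (from non-banks) €890 million: reserves +€890M, deposits +€890M.
Totals: Δreserves = +€1195M, Δdeposits = +€890M.
Δrequired reserves = 7% × +€890M = +€62.3M.
Δexcess reserves = Δreserves − Δrequired = +€1195M − (+€62.3M) = +€1132.7 million.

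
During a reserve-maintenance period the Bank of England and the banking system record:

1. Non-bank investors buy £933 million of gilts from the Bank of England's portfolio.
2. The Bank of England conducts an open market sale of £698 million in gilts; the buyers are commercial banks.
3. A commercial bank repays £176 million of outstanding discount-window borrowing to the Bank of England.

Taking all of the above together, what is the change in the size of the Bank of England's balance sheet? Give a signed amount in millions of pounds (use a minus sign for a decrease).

Bank of England balance sheet:
  Assets:      Securities −£1631M, Loans to banks −£176M
  Liabilities: Bank reserves −£1807M
Change in total Bank of England assets = -£1807 million.

-£1807 million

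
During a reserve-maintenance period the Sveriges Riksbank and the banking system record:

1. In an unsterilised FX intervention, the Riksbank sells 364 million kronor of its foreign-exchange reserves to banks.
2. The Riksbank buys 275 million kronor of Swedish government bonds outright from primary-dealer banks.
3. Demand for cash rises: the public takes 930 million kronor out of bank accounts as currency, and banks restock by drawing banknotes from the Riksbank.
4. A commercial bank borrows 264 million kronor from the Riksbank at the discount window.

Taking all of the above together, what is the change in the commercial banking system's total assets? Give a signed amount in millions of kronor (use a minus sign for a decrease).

Riksbank balance sheet:
  Assets:      Securities +275M, Loans to banks +264M, Foreign assets −364M
  Liabilities: Bank reserves −755M, Currency in circulation +930M
Commercial banking system:
  Assets:      Reserves at CB −755M, Securities −275M, Foreign assets +364M
  Liabilities: Checkable deposits −930M, Borrowings from CB +264M
Change in total bank assets = -666 million.

-666 million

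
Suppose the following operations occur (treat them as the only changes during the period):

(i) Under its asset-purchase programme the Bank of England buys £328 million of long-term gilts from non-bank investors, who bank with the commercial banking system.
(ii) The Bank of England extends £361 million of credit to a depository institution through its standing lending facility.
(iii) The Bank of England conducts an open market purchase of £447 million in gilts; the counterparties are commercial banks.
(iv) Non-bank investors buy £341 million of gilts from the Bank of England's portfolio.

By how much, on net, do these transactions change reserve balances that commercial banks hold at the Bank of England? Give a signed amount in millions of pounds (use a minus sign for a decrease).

Bank of England balance sheet:
  Assets:      Securities +£434M, Loans to banks +£361M
  Liabilities: Bank reserves +£795M
So the change in reserve balances that commercial banks hold at the Bank of England is +£795 million.

+£795 million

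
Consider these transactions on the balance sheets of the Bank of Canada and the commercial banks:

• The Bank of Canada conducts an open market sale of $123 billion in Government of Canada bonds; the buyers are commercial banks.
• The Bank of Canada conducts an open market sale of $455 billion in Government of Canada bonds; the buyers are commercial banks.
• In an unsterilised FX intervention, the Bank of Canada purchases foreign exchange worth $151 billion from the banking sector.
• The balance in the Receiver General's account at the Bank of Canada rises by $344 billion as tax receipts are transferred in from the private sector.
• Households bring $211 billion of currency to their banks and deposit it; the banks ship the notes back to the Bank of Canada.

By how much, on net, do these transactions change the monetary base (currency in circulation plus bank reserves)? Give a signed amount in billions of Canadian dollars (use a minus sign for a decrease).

OMO sale (to banks) $123 billion: Bank of Canada balance sheet contracts → −$123B.
OMO sale (to banks) $455 billion: Bank of Canada balance sheet contracts → −$455B.
FX purchase $151 billion: Bank of Canada balance sheet expands → +$151B.
Government account inflow $344 billion: reserves shift to a non-base liability → −$344B.
Currency deposit $211 billion: just a shift between currency and reserves — both are base money → 0.
Net: −123 − 455 + 151 − 344 + 0 = -$771 billion.

-$771 billion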